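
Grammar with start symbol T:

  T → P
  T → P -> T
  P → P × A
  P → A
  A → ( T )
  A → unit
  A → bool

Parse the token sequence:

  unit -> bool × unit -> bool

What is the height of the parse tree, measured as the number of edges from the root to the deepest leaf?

[T [P [A unit]] -> [T [P [P [A bool]] × [A unit]] -> [T [P [A bool]]]]]

5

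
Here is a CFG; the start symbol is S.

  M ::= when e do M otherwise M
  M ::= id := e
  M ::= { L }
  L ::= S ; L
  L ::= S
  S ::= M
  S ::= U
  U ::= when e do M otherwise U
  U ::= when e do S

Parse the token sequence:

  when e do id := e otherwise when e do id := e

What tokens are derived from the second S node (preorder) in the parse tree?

id := e

[S [U when e do [M id := e] otherwise [U when e do [S [M id := e]]]]]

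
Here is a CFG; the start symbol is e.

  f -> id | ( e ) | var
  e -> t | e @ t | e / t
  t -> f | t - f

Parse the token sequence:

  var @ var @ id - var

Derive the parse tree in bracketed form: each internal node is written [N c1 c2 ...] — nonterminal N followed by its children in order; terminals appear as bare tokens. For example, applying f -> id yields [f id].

[e [e [e [t [f var]]] @ [t [f var]]] @ [t [t [f id]] - [f var]]]

e
e @ t
e @ t @ t
t @ t @ t
f @ t @ t
var @ t @ t
var @ f @ t
var @ var @ t
var @ var @ t - f
var @ var @ f - f
var @ var @ id - f
var @ var @ id - var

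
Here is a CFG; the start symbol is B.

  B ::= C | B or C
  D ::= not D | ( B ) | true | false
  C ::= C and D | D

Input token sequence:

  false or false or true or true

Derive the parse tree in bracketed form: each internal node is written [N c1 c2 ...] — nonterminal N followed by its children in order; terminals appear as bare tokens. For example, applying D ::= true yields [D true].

[B [B [B [B [C [D false]]] or [C [D false]]] or [C [D true]]] or [C [D true]]]

B
B or C
B or C or C
B or C or C or C
C or C or C or C
D or C or C or C
false or C or C or C
false or D or C or C
false or false or C or C
false or false or D or C
false or false or true or C
false or false or true or D
false or false or true or true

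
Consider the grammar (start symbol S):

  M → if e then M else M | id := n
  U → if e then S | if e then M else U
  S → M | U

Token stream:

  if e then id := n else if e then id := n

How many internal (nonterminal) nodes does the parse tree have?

[S [U if e then [M id := n] else [U if e then [S [M id := n]]]]]

6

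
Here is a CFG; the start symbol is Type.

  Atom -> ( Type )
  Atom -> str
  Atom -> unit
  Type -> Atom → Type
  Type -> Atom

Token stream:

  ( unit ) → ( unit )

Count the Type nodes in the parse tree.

4

[Type [Atom ( [Type [Atom unit]] )] → [Type [Atom ( [Type [Atom unit]] )]]]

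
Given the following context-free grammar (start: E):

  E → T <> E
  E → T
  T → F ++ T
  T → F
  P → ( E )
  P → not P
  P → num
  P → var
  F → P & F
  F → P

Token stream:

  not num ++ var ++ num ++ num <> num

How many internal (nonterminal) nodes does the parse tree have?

[E [T [F [P not [P num]]] ++ [T [F [P var]] ++ [T [F [P num]] ++ [T [F [P num]]]]]] <> [E [T [F [P num]]]]]

18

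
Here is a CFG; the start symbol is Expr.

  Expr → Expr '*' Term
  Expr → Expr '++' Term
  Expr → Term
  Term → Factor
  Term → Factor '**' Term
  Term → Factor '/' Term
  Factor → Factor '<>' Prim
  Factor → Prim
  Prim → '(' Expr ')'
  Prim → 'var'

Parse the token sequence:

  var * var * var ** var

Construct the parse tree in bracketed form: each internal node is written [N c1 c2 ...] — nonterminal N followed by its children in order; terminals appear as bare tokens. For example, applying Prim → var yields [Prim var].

Expr
Expr * Term
Expr * Term * Term
Term * Term * Term
Factor * Term * Term
Prim * Term * Term
var * Term * Term
var * Factor * Term
var * Prim * Term
var * var * Term
var * var * Factor ** Term
var * var * Prim ** Term
var * var * var ** Term
var * var * var ** Factor
var * var * var ** Prim
var * var * var ** var

[Expr [Expr [Expr [Term [Factor [Prim var]]]] * [Term [Factor [Prim var]]]] * [Term [Factor [Prim var]] ** [Term [Factor [Prim var]]]]]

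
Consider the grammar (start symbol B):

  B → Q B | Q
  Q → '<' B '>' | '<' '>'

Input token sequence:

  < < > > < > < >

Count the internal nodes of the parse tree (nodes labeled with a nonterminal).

8

[B [Q < [B [Q < >]] >] [B [Q < >] [B [Q < >]]]]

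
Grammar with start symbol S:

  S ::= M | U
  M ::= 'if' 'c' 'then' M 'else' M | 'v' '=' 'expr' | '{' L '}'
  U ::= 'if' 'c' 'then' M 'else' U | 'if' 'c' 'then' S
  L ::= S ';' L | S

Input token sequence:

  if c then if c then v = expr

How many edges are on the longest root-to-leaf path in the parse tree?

6

[S [U if c then [S [U if c then [S [M v = expr]]]]]]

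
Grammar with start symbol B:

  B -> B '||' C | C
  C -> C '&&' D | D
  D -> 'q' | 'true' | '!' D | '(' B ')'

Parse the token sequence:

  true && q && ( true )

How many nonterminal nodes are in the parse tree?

[B [C [C [C [D true]] && [D q]] && [D ( [B [C [D true]]] )]]]

10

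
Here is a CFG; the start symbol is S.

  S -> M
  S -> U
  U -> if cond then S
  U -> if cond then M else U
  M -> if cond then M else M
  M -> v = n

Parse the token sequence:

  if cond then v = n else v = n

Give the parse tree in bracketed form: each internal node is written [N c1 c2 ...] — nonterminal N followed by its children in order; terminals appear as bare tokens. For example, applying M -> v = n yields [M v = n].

[S [M if cond then [M v = n] else [M v = n]]]

S
M
if cond then M else M
if cond then v = n else M
if cond then v = n else v = n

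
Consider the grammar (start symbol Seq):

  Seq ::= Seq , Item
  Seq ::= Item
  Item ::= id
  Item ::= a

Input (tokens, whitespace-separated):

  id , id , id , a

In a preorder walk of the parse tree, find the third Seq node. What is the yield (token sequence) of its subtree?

id , id

[Seq [Seq [Seq [Seq [Item id]] , [Item id]] , [Item id]] , [Item a]]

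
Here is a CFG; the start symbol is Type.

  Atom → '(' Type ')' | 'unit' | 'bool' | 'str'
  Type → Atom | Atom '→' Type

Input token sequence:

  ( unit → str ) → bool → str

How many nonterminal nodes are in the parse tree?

[Type [Atom ( [Type [Atom unit] → [Type [Atom str]]] )] → [Type [Atom bool] → [Type [Atom str]]]]

10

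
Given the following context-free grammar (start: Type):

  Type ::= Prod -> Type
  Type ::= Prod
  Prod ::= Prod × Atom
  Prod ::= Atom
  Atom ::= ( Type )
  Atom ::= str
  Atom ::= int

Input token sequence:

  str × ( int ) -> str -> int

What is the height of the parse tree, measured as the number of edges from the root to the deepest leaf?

[Type [Prod [Prod [Atom str]] × [Atom ( [Type [Prod [Atom int]]] )]] -> [Type [Prod [Atom str]] -> [Type [Prod [Atom int]]]]]

6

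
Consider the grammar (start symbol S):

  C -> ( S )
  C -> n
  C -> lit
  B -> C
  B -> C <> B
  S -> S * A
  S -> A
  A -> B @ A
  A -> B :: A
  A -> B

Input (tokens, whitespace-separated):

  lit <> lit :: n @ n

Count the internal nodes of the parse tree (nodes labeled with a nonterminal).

12

[S [A [B [C lit] <> [B [C lit]]] :: [A [B [C n]] @ [A [B [C n]]]]]]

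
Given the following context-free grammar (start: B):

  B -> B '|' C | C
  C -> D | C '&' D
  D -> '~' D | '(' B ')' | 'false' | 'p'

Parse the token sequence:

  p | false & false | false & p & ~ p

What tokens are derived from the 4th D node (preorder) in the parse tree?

false

[B [B [B [C [D p]]] | [C [C [D false]] & [D false]]] | [C [C [C [D false]] & [D p]] & [D ~ [D p]]]]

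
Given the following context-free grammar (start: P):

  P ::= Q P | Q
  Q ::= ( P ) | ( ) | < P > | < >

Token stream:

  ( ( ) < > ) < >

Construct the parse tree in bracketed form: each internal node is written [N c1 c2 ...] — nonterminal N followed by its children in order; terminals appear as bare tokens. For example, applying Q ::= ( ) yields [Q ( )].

P
Q P
( P ) P
( Q P ) P
( ( ) P ) P
( ( ) Q ) P
( ( ) < > ) P
( ( ) < > ) Q
( ( ) < > ) < >

[P [Q ( [P [Q ( )] [P [Q < >]]] )] [P [Q < >]]]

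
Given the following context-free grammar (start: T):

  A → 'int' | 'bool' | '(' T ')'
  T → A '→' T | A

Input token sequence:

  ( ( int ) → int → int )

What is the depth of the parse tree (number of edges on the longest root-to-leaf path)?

6

[T [A ( [T [A ( [T [A int]] )] → [T [A int] → [T [A int]]]] )]]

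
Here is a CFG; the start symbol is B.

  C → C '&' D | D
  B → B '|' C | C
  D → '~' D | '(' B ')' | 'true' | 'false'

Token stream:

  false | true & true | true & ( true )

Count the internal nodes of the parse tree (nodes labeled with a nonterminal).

16

[B [B [B [C [D false]]] | [C [C [D true]] & [D true]]] | [C [C [D true]] & [D ( [B [C [D true]]] )]]]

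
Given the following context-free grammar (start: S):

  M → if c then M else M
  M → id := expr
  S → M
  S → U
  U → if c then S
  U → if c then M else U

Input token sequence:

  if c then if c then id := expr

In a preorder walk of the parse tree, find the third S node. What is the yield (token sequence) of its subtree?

id := expr

[S [U if c then [S [U if c then [S [M id := expr]]]]]]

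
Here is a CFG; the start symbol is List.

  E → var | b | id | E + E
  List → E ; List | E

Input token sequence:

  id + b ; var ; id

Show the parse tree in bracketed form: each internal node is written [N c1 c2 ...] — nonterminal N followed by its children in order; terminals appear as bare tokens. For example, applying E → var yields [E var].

[List [E [E id] + [E b]] ; [List [E var] ; [List [E id]]]]

List
E ; List
E + E ; List
id + E ; List
id + b ; List
id + b ; E ; List
id + b ; var ; List
id + b ; var ; E
id + b ; var ; id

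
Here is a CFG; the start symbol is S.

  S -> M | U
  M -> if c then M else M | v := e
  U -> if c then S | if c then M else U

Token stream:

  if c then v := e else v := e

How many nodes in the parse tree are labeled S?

1

[S [M if c then [M v := e] else [M v := e]]]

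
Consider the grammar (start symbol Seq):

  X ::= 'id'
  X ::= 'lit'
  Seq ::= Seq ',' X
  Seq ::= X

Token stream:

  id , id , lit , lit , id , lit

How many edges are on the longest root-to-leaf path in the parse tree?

[Seq [Seq [Seq [Seq [Seq [Seq [X id]] , [X id]] , [X lit]] , [X lit]] , [X id]] , [X lit]]

7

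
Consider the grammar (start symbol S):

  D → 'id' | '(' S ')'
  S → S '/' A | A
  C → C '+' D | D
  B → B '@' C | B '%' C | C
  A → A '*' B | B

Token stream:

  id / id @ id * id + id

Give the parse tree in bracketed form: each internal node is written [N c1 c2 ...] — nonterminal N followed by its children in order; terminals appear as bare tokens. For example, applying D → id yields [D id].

S
S / A
A / A
B / A
C / A
D / A
id / A
id / A * B
id / B * B
id / B @ C * B
id / C @ C * B
id / D @ C * B
id / id @ C * B
id / id @ D * B
id / id @ id * B
id / id @ id * C
id / id @ id * C + D
id / id @ id * D + D
id / id @ id * id + D
id / id @ id * id + id

[S [S [A [B [C [D id]]]]] / [A [A [B [B [C [D id]]] @ [C [D id]]]] * [B [C [C [D id]] + [D id]]]]]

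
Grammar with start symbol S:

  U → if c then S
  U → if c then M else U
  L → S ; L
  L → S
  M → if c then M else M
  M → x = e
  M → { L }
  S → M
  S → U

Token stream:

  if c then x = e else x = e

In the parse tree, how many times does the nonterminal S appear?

[S [M if c then [M x = e] else [M x = e]]]

1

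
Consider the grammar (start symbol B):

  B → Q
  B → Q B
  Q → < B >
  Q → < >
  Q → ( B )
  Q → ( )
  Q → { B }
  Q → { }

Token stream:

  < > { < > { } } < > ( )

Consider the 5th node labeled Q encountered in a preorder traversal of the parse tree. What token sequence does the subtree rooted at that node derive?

[B [Q < >] [B [Q { [B [Q < >] [B [Q { }]]] }] [B [Q < >] [B [Q ( )]]]]]

< >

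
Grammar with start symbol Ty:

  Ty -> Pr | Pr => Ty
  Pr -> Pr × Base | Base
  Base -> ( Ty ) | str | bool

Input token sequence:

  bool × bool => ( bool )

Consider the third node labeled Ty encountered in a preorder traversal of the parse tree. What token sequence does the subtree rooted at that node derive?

[Ty [Pr [Pr [Base bool]] × [Base bool]] => [Ty [Pr [Base ( [Ty [Pr [Base bool]]] )]]]]

bool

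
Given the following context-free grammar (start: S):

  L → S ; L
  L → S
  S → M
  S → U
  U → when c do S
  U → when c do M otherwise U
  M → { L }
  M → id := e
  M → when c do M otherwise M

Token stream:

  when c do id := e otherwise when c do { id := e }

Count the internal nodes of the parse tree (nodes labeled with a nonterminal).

9

[S [U when c do [M id := e] otherwise [U when c do [S [M { [L [S [M id := e]]] }]]]]]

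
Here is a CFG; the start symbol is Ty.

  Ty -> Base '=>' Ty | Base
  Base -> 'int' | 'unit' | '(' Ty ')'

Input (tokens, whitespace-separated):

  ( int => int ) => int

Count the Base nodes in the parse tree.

4

[Ty [Base ( [Ty [Base int] => [Ty [Base int]]] )] => [Ty [Base int]]]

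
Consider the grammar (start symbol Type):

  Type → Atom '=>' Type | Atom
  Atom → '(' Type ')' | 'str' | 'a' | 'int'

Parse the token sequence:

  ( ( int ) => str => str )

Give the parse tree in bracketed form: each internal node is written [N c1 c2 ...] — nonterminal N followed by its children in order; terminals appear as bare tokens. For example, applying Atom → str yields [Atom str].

[Type [Atom ( [Type [Atom ( [Type [Atom int]] )] => [Type [Atom str] => [Type [Atom str]]]] )]]

Type
Atom
( Type )
( Atom => Type )
( ( Type ) => Type )
( ( Atom ) => Type )
( ( int ) => Type )
( ( int ) => Atom => Type )
( ( int ) => str => Type )
( ( int ) => str => Atom )
( ( int ) => str => str )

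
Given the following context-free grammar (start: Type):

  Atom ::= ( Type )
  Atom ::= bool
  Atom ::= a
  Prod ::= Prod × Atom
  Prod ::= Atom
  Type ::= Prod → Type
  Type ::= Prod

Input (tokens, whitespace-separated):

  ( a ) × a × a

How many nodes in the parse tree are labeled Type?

2

[Type [Prod [Prod [Prod [Atom ( [Type [Prod [Atom a]]] )]] × [Atom a]] × [Atom a]]]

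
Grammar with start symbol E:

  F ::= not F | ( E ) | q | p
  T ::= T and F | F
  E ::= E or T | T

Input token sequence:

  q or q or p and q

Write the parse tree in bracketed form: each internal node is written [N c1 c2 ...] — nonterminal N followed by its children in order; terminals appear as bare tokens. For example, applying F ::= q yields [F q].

E
E or T
E or T or T
T or T or T
F or T or T
q or T or T
q or F or T
q or q or T
q or q or T and F
q or q or F and F
q or q or p and F
q or q or p and q

[E [E [E [T [F q]]] or [T [F q]]] or [T [T [F p]] and [F q]]]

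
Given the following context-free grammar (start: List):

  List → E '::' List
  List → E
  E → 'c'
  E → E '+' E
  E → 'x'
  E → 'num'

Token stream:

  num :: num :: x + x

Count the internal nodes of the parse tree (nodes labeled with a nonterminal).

[List [E num] :: [List [E num] :: [List [E [E x] + [E x]]]]]

8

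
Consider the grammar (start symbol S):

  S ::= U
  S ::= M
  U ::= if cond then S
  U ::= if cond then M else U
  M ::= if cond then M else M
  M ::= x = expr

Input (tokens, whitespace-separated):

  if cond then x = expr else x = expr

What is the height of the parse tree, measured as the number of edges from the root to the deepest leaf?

[S [M if cond then [M x = expr] else [M x = expr]]]

3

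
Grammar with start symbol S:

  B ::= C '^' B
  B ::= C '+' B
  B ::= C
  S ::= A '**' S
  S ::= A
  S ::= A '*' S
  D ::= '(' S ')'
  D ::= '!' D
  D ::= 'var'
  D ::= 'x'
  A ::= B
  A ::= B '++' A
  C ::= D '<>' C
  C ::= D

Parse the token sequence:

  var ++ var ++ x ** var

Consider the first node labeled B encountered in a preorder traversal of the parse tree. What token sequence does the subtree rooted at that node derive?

[S [A [B [C [D var]]] ++ [A [B [C [D var]]] ++ [A [B [C [D x]]]]]] ** [S [A [B [C [D var]]]]]]

var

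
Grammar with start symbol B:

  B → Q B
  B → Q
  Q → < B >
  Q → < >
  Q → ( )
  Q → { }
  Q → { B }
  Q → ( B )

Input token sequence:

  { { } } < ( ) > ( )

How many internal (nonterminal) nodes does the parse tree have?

[B [Q { [B [Q { }]] }] [B [Q < [B [Q ( )]] >] [B [Q ( )]]]]

10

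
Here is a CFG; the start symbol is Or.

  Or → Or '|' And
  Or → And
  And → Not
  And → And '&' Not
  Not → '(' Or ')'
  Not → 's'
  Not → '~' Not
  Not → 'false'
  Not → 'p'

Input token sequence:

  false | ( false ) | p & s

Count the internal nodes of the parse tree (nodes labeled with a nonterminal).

[Or [Or [Or [And [Not false]]] | [And [Not ( [Or [And [Not false]]] )]]] | [And [And [Not p]] & [Not s]]]

14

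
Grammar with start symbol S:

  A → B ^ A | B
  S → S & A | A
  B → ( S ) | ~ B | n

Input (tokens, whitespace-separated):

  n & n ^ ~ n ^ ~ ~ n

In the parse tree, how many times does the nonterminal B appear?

[S [S [A [B n]]] & [A [B n] ^ [A [B ~ [B n]] ^ [A [B ~ [B ~ [B n]]]]]]]

7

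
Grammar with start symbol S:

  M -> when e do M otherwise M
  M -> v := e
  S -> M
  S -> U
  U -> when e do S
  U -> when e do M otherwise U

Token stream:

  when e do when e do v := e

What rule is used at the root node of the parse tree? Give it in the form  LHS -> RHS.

[S [U when e do [S [U when e do [S [M v := e]]]]]]

S -> U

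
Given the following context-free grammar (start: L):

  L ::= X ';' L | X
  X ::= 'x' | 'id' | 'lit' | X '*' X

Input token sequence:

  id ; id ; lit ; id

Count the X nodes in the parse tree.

4

[L [X id] ; [L [X id] ; [L [X lit] ; [L [X id]]]]]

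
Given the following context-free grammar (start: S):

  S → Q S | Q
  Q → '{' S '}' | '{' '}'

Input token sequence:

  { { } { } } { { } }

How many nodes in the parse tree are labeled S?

[S [Q { [S [Q { }] [S [Q { }]]] }] [S [Q { [S [Q { }]] }]]]

5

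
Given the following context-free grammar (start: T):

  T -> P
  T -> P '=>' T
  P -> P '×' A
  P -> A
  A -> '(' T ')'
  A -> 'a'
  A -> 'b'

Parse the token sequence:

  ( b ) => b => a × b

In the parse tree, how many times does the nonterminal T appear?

4

[T [P [A ( [T [P [A b]]] )]] => [T [P [A b]] => [T [P [P [A a]] × [A b]]]]]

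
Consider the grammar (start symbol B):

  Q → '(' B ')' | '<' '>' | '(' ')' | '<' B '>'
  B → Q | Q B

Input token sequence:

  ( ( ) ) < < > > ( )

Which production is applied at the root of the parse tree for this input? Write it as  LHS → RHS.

B → Q B

[B [Q ( [B [Q ( )]] )] [B [Q < [B [Q < >]] >] [B [Q ( )]]]]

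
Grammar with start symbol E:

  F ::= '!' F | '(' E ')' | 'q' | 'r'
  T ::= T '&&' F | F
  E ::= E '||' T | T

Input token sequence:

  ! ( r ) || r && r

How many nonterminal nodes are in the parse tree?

[E [E [T [F ! [F ( [E [T [F r]]] )]]]] || [T [T [F r]] && [F r]]]

12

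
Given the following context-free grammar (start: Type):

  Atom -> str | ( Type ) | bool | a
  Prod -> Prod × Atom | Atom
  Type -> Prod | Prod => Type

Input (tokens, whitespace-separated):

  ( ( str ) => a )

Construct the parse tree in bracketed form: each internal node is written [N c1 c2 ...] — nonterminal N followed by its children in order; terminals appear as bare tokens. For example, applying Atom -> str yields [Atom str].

Type
Prod
Atom
( Type )
( Prod => Type )
( Atom => Type )
( ( Type ) => Type )
( ( Prod ) => Type )
( ( Atom ) => Type )
( ( str ) => Type )
( ( str ) => Prod )
( ( str ) => Atom )
( ( str ) => a )

[Type [Prod [Atom ( [Type [Prod [Atom ( [Type [Prod [Atom str]]] )]] => [Type [Prod [Atom a]]]] )]]]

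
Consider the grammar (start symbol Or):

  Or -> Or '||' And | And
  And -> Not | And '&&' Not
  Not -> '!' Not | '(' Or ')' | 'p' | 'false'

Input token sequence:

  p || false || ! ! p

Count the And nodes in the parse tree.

3

[Or [Or [Or [And [Not p]]] || [And [Not false]]] || [And [Not ! [Not ! [Not p]]]]]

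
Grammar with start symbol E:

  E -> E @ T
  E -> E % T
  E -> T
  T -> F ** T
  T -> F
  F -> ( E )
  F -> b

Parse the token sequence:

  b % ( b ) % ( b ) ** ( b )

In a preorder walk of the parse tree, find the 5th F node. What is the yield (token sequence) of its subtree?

[E [E [E [T [F b]]] % [T [F ( [E [T [F b]]] )]]] % [T [F ( [E [T [F b]]] )] ** [T [F ( [E [T [F b]]] )]]]]

b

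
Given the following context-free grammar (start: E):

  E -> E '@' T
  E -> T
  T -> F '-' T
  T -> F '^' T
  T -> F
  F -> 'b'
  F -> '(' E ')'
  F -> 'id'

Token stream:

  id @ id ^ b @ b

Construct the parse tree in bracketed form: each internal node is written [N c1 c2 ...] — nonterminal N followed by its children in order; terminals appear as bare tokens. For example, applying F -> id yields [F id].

[E [E [E [T [F id]]] @ [T [F id] ^ [T [F b]]]] @ [T [F b]]]

E
E @ T
E @ T @ T
T @ T @ T
F @ T @ T
id @ T @ T
id @ F ^ T @ T
id @ id ^ T @ T
id @ id ^ F @ T
id @ id ^ b @ T
id @ id ^ b @ F
id @ id ^ b @ b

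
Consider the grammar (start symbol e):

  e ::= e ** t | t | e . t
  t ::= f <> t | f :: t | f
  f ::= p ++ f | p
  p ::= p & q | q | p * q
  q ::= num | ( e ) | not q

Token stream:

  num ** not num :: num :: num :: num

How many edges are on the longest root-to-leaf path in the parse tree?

[e [e [t [f [p [q num]]]]] ** [t [f [p [q not [q num]]]] :: [t [f [p [q num]]] :: [t [f [p [q num]]] :: [t [f [p [q num]]]]]]]]

8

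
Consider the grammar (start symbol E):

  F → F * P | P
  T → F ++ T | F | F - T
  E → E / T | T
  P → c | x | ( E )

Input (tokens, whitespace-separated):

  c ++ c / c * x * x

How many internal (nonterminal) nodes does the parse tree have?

[E [E [T [F [P c]] ++ [T [F [P c]]]]] / [T [F [F [F [P c]] * [P x]] * [P x]]]]

15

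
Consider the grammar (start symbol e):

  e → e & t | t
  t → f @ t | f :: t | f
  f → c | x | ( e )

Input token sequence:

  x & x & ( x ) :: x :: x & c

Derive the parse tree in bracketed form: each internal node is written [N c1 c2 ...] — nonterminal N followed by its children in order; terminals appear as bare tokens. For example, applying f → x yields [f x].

e
e & t
e & t & t
e & t & t & t
t & t & t & t
f & t & t & t
x & t & t & t
x & f & t & t
x & x & t & t
x & x & f :: t & t
x & x & ( e ) :: t & t
x & x & ( t ) :: t & t
x & x & ( f ) :: t & t
x & x & ( x ) :: t & t
x & x & ( x ) :: f :: t & t
x & x & ( x ) :: x :: t & t
x & x & ( x ) :: x :: f & t
x & x & ( x ) :: x :: x & t
x & x & ( x ) :: x :: x & f
x & x & ( x ) :: x :: x & c

[e [e [e [e [t [f x]]] & [t [f x]]] & [t [f ( [e [t [f x]]] )] :: [t [f x] :: [t [f x]]]]] & [t [f c]]]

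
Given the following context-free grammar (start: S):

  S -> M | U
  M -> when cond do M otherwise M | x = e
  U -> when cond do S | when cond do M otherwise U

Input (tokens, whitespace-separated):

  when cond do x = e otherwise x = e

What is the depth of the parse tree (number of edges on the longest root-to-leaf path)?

3

[S [M when cond do [M x = e] otherwise [M x = e]]]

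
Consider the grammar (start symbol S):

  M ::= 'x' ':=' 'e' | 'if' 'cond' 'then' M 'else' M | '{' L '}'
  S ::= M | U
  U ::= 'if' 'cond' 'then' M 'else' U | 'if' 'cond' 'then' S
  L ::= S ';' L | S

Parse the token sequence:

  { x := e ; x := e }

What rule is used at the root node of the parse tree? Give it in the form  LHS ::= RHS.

S ::= M

[S [M { [L [S [M x := e]] ; [L [S [M x := e]]]] }]]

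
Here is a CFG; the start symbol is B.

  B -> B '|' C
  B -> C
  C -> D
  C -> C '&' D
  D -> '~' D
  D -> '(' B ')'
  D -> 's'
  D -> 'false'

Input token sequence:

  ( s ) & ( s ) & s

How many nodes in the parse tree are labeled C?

[B [C [C [C [D ( [B [C [D s]]] )]] & [D ( [B [C [D s]]] )]] & [D s]]]

5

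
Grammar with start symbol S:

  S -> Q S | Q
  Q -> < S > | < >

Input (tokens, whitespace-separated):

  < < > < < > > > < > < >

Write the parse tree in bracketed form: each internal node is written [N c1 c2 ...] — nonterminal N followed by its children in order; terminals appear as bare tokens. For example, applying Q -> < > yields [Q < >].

[S [Q < [S [Q < >] [S [Q < [S [Q < >]] >]]] >] [S [Q < >] [S [Q < >]]]]

S
Q S
< S > S
< Q S > S
< < > S > S
< < > Q > S
< < > < S > > S
< < > < Q > > S
< < > < < > > > S
< < > < < > > > Q S
< < > < < > > > < > S
< < > < < > > > < > Q
< < > < < > > > < > < >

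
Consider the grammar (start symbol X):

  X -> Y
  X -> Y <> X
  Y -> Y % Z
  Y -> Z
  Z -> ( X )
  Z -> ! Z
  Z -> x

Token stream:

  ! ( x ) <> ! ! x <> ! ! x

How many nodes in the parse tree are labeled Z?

9

[X [Y [Z ! [Z ( [X [Y [Z x]]] )]]] <> [X [Y [Z ! [Z ! [Z x]]]] <> [X [Y [Z ! [Z ! [Z x]]]]]]]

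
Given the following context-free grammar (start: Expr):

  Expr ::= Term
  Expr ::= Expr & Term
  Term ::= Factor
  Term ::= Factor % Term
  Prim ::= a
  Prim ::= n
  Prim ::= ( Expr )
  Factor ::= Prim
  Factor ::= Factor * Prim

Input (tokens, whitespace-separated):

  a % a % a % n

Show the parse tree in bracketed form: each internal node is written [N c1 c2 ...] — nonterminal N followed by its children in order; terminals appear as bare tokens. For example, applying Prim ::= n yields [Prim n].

[Expr [Term [Factor [Prim a]] % [Term [Factor [Prim a]] % [Term [Factor [Prim a]] % [Term [Factor [Prim n]]]]]]]

Expr
Term
Factor % Term
Prim % Term
a % Term
a % Factor % Term
a % Prim % Term
a % a % Term
a % a % Factor % Term
a % a % Prim % Term
a % a % a % Term
a % a % a % Factor
a % a % a % Prim
a % a % a % n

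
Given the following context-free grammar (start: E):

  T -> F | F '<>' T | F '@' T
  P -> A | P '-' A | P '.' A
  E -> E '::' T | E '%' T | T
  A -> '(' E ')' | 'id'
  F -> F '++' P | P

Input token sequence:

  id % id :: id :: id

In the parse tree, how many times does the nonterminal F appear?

4

[E [E [E [E [T [F [P [A id]]]]] % [T [F [P [A id]]]]] :: [T [F [P [A id]]]]] :: [T [F [P [A id]]]]]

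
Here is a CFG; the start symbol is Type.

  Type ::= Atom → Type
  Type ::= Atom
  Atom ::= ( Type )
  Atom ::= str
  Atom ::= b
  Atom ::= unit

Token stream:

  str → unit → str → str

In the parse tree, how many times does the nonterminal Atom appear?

[Type [Atom str] → [Type [Atom unit] → [Type [Atom str] → [Type [Atom str]]]]]

4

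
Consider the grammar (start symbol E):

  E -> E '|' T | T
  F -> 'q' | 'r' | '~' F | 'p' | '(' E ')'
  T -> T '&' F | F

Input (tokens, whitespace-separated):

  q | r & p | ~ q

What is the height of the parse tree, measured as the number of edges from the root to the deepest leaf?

[E [E [E [T [F q]]] | [T [T [F r]] & [F p]]] | [T [F ~ [F q]]]]

5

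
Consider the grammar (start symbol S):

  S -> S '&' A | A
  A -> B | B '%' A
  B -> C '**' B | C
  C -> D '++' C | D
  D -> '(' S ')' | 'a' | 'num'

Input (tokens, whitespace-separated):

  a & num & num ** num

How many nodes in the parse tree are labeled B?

[S [S [S [A [B [C [D a]]]]] & [A [B [C [D num]]]]] & [A [B [C [D num]] ** [B [C [D num]]]]]]

4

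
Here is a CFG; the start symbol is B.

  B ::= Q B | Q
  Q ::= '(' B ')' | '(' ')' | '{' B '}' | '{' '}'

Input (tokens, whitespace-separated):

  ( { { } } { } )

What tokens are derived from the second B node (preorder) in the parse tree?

[B [Q ( [B [Q { [B [Q { }]] }] [B [Q { }]]] )]]

{ { } } { }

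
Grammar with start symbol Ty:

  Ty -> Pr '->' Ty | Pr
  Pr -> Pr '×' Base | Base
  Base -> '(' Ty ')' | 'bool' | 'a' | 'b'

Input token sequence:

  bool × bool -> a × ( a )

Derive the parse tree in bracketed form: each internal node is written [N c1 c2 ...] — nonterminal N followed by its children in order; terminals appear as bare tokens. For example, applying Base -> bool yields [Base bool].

[Ty [Pr [Pr [Base bool]] × [Base bool]] -> [Ty [Pr [Pr [Base a]] × [Base ( [Ty [Pr [Base a]]] )]]]]

Ty
Pr -> Ty
Pr × Base -> Ty
Base × Base -> Ty
bool × Base -> Ty
bool × bool -> Ty
bool × bool -> Pr
bool × bool -> Pr × Base
bool × bool -> Base × Base
bool × bool -> a × Base
bool × bool -> a × ( Ty )
bool × bool -> a × ( Pr )
bool × bool -> a × ( Base )
bool × bool -> a × ( a )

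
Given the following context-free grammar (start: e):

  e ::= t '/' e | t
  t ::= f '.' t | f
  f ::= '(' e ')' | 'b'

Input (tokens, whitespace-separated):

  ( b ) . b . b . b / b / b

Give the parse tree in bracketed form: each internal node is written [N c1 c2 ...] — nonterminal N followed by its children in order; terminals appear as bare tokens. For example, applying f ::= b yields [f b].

e
t / e
f . t / e
( e ) . t / e
( t ) . t / e
( f ) . t / e
( b ) . t / e
( b ) . f . t / e
( b ) . b . t / e
( b ) . b . f . t / e
( b ) . b . b . t / e
( b ) . b . b . f / e
( b ) . b . b . b / e
( b ) . b . b . b / t / e
( b ) . b . b . b / f / e
( b ) . b . b . b / b / e
( b ) . b . b . b / b / t
( b ) . b . b . b / b / f
( b ) . b . b . b / b / b

[e [t [f ( [e [t [f b]]] )] . [t [f b] . [t [f b] . [t [f b]]]]] / [e [t [f b]] / [e [t [f b]]]]]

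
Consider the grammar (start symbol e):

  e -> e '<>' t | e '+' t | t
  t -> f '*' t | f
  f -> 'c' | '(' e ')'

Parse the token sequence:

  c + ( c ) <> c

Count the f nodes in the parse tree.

[e [e [e [t [f c]]] + [t [f ( [e [t [f c]]] )]]] <> [t [f c]]]

4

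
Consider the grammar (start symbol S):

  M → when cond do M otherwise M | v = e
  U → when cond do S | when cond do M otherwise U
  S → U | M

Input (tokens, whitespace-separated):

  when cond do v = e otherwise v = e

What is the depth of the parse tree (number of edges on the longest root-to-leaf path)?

3

[S [M when cond do [M v = e] otherwise [M v = e]]]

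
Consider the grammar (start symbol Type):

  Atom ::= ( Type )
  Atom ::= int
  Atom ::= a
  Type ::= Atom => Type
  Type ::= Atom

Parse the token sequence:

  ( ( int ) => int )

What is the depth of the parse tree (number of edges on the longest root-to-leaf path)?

6

[Type [Atom ( [Type [Atom ( [Type [Atom int]] )] => [Type [Atom int]]] )]]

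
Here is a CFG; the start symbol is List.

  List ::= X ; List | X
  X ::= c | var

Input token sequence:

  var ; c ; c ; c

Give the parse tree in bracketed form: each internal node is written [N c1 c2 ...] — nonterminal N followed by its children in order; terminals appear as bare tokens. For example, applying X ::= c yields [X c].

List
X ; List
var ; List
var ; X ; List
var ; c ; List
var ; c ; X ; List
var ; c ; c ; List
var ; c ; c ; X
var ; c ; c ; c

[List [X var] ; [List [X c] ; [List [X c] ; [List [X c]]]]]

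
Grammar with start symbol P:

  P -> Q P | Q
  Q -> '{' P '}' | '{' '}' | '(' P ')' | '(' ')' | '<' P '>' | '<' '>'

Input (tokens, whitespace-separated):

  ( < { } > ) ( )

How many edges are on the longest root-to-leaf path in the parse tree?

[P [Q ( [P [Q < [P [Q { }]] >]] )] [P [Q ( )]]]

6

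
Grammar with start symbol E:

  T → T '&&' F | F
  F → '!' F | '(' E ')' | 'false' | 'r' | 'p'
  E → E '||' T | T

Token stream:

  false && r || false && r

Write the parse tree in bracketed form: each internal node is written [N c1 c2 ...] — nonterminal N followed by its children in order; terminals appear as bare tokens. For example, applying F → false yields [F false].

[E [E [T [T [F false]] && [F r]]] || [T [T [F false]] && [F r]]]

E
E || T
T || T
T && F || T
F && F || T
false && F || T
false && r || T
false && r || T && F
false && r || F && F
false && r || false && F
false && r || false && r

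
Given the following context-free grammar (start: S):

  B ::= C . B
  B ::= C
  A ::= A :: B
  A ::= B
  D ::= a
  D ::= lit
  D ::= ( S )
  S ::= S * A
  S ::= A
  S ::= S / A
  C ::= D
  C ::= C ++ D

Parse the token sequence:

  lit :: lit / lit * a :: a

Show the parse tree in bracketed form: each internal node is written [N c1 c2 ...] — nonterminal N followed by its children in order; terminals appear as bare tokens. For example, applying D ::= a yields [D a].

[S [S [S [A [A [B [C [D lit]]]] :: [B [C [D lit]]]]] / [A [B [C [D lit]]]]] * [A [A [B [C [D a]]]] :: [B [C [D a]]]]]

S
S * A
S / A * A
A / A * A
A :: B / A * A
B :: B / A * A
C :: B / A * A
D :: B / A * A
lit :: B / A * A
lit :: C / A * A
lit :: D / A * A
lit :: lit / A * A
lit :: lit / B * A
lit :: lit / C * A
lit :: lit / D * A
lit :: lit / lit * A
lit :: lit / lit * A :: B
lit :: lit / lit * B :: B
lit :: lit / lit * C :: B
lit :: lit / lit * D :: B
lit :: lit / lit * a :: B
lit :: lit / lit * a :: C
lit :: lit / lit * a :: D
lit :: lit / lit * a :: a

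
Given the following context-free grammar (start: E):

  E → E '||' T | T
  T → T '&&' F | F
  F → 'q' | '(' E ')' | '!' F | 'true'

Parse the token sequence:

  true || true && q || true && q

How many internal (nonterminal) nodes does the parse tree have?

[E [E [E [T [F true]]] || [T [T [F true]] && [F q]]] || [T [T [F true]] && [F q]]]

13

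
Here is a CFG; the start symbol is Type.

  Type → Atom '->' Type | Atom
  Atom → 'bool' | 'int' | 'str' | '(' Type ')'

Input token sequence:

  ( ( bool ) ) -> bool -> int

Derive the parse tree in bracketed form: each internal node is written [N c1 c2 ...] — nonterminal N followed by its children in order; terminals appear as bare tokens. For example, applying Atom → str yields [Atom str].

[Type [Atom ( [Type [Atom ( [Type [Atom bool]] )]] )] -> [Type [Atom bool] -> [Type [Atom int]]]]

Type
Atom -> Type
( Type ) -> Type
( Atom ) -> Type
( ( Type ) ) -> Type
( ( Atom ) ) -> Type
( ( bool ) ) -> Type
( ( bool ) ) -> Atom -> Type
( ( bool ) ) -> bool -> Type
( ( bool ) ) -> bool -> Atom
( ( bool ) ) -> bool -> int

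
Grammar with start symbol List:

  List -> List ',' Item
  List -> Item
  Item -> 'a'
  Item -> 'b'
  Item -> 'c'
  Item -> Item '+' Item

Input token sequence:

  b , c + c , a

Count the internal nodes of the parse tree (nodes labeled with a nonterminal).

8

[List [List [List [Item b]] , [Item [Item c] + [Item c]]] , [Item a]]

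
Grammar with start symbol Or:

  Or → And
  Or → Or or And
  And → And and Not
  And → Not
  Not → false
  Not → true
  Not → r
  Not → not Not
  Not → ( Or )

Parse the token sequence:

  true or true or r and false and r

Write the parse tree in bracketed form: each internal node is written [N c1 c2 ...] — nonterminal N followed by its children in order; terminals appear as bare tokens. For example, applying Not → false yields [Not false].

[Or [Or [Or [And [Not true]]] or [And [Not true]]] or [And [And [And [Not r]] and [Not false]] and [Not r]]]

Or
Or or And
Or or And or And
And or And or And
Not or And or And
true or And or And
true or Not or And
true or true or And
true or true or And and Not
true or true or And and Not and Not
true or true or Not and Not and Not
true or true or r and Not and Not
true or true or r and false and Not
true or true or r and false and r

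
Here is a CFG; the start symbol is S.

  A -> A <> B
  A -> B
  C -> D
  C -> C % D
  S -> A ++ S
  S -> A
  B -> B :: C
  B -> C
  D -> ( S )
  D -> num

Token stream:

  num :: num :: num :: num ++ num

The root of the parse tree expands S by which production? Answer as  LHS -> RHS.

[S [A [B [B [B [B [C [D num]]] :: [C [D num]]] :: [C [D num]]] :: [C [D num]]]] ++ [S [A [B [C [D num]]]]]]

S -> A ++ S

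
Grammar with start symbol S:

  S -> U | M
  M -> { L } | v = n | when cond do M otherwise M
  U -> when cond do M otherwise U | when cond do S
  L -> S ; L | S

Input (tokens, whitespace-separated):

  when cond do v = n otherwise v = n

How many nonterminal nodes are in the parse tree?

4

[S [M when cond do [M v = n] otherwise [M v = n]]]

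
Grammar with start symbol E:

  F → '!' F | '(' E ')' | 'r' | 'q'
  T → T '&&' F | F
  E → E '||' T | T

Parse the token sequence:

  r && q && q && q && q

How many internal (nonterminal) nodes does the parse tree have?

[E [T [T [T [T [T [F r]] && [F q]] && [F q]] && [F q]] && [F q]]]

11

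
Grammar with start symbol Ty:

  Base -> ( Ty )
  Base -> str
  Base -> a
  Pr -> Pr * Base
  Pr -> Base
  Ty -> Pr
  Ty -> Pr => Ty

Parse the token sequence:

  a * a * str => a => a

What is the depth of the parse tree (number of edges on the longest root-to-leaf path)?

5

[Ty [Pr [Pr [Pr [Base a]] * [Base a]] * [Base str]] => [Ty [Pr [Base a]] => [Ty [Pr [Base a]]]]]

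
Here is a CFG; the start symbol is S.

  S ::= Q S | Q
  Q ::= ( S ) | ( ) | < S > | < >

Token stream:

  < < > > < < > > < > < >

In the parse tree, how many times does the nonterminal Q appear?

6

[S [Q < [S [Q < >]] >] [S [Q < [S [Q < >]] >] [S [Q < >] [S [Q < >]]]]]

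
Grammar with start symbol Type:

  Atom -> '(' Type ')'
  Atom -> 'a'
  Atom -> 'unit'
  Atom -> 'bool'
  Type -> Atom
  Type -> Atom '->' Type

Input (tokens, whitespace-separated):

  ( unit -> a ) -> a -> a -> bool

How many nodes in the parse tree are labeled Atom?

6

[Type [Atom ( [Type [Atom unit] -> [Type [Atom a]]] )] -> [Type [Atom a] -> [Type [Atom a] -> [Type [Atom bool]]]]]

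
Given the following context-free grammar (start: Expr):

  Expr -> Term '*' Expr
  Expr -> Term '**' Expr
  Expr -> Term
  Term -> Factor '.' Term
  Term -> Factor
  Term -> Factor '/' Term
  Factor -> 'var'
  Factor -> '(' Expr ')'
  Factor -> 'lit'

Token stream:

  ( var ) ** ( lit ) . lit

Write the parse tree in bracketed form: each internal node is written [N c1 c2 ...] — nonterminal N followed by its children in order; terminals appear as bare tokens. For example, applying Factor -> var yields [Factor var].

Expr
Term ** Expr
Factor ** Expr
( Expr ) ** Expr
( Term ) ** Expr
( Factor ) ** Expr
( var ) ** Expr
( var ) ** Term
( var ) ** Factor . Term
( var ) ** ( Expr ) . Term
( var ) ** ( Term ) . Term
( var ) ** ( Factor ) . Term
( var ) ** ( lit ) . Term
( var ) ** ( lit ) . Factor
( var ) ** ( lit ) . lit

[Expr [Term [Factor ( [Expr [Term [Factor var]]] )]] ** [Expr [Term [Factor ( [Expr [Term [Factor lit]]] )] . [Term [Factor lit]]]]]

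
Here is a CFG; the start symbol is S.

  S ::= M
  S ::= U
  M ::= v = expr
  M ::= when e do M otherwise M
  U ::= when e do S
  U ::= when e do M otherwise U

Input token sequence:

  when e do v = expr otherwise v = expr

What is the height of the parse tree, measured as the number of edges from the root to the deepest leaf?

[S [M when e do [M v = expr] otherwise [M v = expr]]]

3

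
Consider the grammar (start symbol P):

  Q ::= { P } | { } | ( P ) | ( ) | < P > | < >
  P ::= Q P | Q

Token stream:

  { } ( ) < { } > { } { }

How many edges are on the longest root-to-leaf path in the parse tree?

[P [Q { }] [P [Q ( )] [P [Q < [P [Q { }]] >] [P [Q { }] [P [Q { }]]]]]]

6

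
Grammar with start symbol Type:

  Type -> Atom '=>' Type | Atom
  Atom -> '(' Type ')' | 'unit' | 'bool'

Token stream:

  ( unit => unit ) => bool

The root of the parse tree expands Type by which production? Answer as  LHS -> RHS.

Type -> Atom '=>' Type

[Type [Atom ( [Type [Atom unit] => [Type [Atom unit]]] )] => [Type [Atom bool]]]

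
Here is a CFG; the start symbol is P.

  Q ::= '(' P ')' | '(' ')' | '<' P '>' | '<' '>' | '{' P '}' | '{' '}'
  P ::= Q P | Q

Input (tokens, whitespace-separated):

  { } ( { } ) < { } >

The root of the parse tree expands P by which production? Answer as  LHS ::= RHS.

P ::= Q P

[P [Q { }] [P [Q ( [P [Q { }]] )] [P [Q < [P [Q { }]] >]]]]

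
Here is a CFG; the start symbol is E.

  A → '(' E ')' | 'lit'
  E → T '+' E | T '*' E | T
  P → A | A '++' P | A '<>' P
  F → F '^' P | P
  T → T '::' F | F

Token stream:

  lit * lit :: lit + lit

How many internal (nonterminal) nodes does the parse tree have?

[E [T [F [P [A lit]]]] * [E [T [T [F [P [A lit]]]] :: [F [P [A lit]]]] + [E [T [F [P [A lit]]]]]]]

19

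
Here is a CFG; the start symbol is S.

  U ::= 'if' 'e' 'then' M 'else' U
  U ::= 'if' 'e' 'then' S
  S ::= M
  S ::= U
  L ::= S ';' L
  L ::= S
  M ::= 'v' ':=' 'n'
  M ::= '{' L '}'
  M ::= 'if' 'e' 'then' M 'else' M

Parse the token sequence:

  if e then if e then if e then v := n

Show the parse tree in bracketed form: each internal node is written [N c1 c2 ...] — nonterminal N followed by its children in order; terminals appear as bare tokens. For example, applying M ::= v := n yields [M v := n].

S
U
if e then S
if e then U
if e then if e then S
if e then if e then U
if e then if e then if e then S
if e then if e then if e then M
if e then if e then if e then v := n

[S [U if e then [S [U if e then [S [U if e then [S [M v := n]]]]]]]]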